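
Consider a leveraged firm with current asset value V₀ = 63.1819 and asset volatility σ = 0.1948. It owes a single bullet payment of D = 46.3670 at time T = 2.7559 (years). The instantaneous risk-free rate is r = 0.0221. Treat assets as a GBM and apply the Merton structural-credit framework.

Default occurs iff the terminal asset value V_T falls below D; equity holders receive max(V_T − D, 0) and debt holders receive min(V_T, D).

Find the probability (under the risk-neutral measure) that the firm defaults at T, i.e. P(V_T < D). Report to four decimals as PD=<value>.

d₁ = [ln(V₀/D) + (r + σ²/2)T] / (σ√T)
   = [ln(63.1819/46.3670) + (0.0221 + 0.5·0.1948²)·2.7559] / (0.1948·√2.7559)
   = [0.309430 + 0.113195] / 0.323386 = 1.306874
d₂ = d₁ − σ√T = 1.306874 − 0.323386 = 0.983489
risk-neutral PD = N(−d₂) = N(-0.983489) = 0.162683

PD=0.1627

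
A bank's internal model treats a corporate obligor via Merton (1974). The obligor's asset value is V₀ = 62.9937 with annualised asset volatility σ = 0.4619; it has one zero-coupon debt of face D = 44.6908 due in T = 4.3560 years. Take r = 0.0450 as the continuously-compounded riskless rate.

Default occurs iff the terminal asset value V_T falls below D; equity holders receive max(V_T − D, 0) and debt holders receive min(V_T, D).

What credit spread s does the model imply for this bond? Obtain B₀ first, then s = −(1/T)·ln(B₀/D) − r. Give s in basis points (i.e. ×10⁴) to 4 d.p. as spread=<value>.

spread=552.5894

d₁ = [ln(V₀/D) + (r + σ²/2)T] / (σ√T)
   = [ln(62.9937/44.6908) + (0.0450 + 0.5·0.4619²)·4.3560] / (0.4619·√4.3560)
   = [0.343267 + 0.660700] / 0.964033 = 1.041424
d₂ = d₁ − σ√T = 1.041424 − 0.964033 = 0.077391
N(d₁) = 0.851161,  N(d₂) = 0.530844,  e^(−rT) = 0.821996
E₀ = V₀·N(d₁) − D·e^(−rT)·N(d₂)
   = 62.9937·0.851161 − 44.6908·0.821996·0.530844 = 34.116865
B₀ = V₀ − E₀ = 62.9937 − 34.116865 = 28.876835
spread = −(1/T)·ln(B₀/D) − r = −(1/4.3560)·ln(28.876835/44.6908) − 0.0450 = 0.05525894
in basis points: 0.05525894 × 10⁴ = 552.5894 bp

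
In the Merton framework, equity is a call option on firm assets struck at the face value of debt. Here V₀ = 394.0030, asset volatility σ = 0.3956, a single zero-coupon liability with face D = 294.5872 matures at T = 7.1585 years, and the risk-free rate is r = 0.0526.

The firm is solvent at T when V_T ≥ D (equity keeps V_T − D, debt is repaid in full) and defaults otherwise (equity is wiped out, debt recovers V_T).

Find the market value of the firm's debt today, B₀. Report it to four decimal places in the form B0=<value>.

d₁ = [ln(V₀/D) + (r + σ²/2)T] / (σ√T)
   = [ln(394.0030/294.5872) + (0.0526 + 0.5·0.3956²)·7.1585] / (0.3956·√7.1585)
   = [0.290783 + 0.936687] / 1.058443 = 1.159695
d₂ = d₁ − σ√T = 1.159695 − 1.058443 = 0.101253
N(d₁) = 0.876914,  N(d₂) = 0.540325,  e^(−rT) = 0.686234
E₀ = V₀·N(d₁) − D·e^(−rT)·N(d₂)
   = 394.0030·0.876914 − 294.5872·0.686234·0.540325 = 236.276803
B₀ = V₀ − E₀ = 394.0030 − 236.276803 = 157.726197

B0=157.7262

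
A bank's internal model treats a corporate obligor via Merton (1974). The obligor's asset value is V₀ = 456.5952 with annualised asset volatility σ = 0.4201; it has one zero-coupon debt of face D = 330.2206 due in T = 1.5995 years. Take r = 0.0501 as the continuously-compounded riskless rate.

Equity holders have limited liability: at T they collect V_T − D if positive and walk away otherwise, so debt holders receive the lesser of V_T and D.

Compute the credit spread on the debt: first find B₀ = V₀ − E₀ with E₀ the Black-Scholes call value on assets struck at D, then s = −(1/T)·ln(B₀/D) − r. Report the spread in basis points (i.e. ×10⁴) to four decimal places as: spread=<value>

spread=535.1430

d₁ = [ln(V₀/D) + (r + σ²/2)T] / (σ√T)
   = [ln(456.5952/330.2206) + (0.0501 + 0.5·0.4201²)·1.5995] / (0.4201·√1.5995)
   = [0.324036 + 0.221278] / 0.531306 = 1.026366
d₂ = d₁ − σ√T = 1.026366 − 0.531306 = 0.495060
N(d₁) = 0.847640,  N(d₂) = 0.689721,  e^(−rT) = 0.922992
E₀ = V₀·N(d₁) − D·e^(−rT)·N(d₂)
   = 456.5952·0.847640 − 330.2206·0.922992·0.689721 = 176.807853
B₀ = V₀ − E₀ = 456.5952 − 176.807853 = 279.787347
spread = −(1/T)·ln(B₀/D) − r = −(1/1.5995)·ln(279.787347/330.2206) − 0.0501 = 0.05351430
in basis points: 0.05351430 × 10⁴ = 535.1430 bp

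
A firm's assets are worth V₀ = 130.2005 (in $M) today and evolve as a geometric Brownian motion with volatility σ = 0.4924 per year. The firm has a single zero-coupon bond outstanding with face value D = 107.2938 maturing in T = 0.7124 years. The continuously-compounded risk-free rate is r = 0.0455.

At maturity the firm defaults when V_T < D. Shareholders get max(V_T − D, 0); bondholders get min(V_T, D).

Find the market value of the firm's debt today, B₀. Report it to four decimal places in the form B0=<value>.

d₁ = [ln(V₀/D) + (r + σ²/2)T] / (σ√T)
   = [ln(130.2005/107.2938) + (0.0455 + 0.5·0.4924²)·0.7124] / (0.4924·√0.7124)
   = [0.193505 + 0.118778] / 0.415604 = 0.751394
d₂ = d₁ − σ√T = 0.751394 − 0.415604 = 0.335789
N(d₁) = 0.773792,  N(d₂) = 0.631485,  e^(−rT) = 0.968106
E₀ = V₀·N(d₁) − D·e^(−rT)·N(d₂)
   = 130.2005·0.773792 − 107.2938·0.968106·0.631485 = 35.154671
B₀ = V₀ − E₀ = 130.2005 − 35.154671 = 95.045829

B0=95.0458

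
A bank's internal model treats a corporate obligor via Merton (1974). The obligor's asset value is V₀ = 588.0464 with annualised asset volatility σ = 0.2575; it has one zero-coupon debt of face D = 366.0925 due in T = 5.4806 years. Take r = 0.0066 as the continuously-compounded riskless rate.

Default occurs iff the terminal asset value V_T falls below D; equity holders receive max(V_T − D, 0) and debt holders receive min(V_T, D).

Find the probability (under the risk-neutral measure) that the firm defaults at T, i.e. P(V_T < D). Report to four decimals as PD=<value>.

d₁ = [ln(V₀/D) + (r + σ²/2)T] / (σ√T)
   = [ln(588.0464/366.0925) + (0.0066 + 0.5·0.2575²)·5.4806] / (0.2575·√5.4806)
   = [0.473920 + 0.217871] / 0.602825 = 1.147581
d₂ = d₁ − σ√T = 1.147581 − 0.602825 = 0.544756
risk-neutral PD = N(−d₂) = N(-0.544756) = 0.292961

PD=0.2930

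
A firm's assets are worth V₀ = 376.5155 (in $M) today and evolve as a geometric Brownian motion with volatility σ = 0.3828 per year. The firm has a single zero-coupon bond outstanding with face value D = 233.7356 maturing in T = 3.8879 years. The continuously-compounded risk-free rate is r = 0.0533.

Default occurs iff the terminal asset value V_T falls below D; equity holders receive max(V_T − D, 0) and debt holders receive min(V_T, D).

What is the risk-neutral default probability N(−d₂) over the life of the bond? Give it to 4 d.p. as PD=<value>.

d₁ = [ln(V₀/D) + (r + σ²/2)T] / (σ√T)
   = [ln(376.5155/233.7356) + (0.0533 + 0.5·0.3828²)·3.8879] / (0.3828·√3.8879)
   = [0.476769 + 0.492083] / 0.754796 = 1.283595
d₂ = d₁ − σ√T = 1.283595 − 0.754796 = 0.528799
risk-neutral PD = N(−d₂) = N(-0.528799) = 0.298472

PD=0.2985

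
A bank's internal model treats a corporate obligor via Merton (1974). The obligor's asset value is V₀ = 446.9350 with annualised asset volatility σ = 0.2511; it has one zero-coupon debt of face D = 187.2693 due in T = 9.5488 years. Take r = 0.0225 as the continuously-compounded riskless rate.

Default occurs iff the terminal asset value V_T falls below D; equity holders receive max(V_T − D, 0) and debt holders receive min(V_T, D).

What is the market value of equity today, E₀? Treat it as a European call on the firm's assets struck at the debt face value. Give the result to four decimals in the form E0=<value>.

d₁ = [ln(V₀/D) + (r + σ²/2)T] / (σ√T)
   = [ln(446.9350/187.2693) + (0.0225 + 0.5·0.2511²)·9.5488] / (0.2511·√9.5488)
   = [0.869865 + 0.515880] / 0.775927 = 1.785921
d₂ = d₁ − σ√T = 1.785921 − 0.775927 = 1.009994
N(d₁) = 0.962944,  N(d₂) = 0.843751,  e^(−rT) = 0.806664
E₀ = V₀·N(d₁) − D·e^(−rT)·N(d₂)
   = 446.9350·0.962944 − 187.2693·0.806664·0.843751 = 302.913490

E0=302.9135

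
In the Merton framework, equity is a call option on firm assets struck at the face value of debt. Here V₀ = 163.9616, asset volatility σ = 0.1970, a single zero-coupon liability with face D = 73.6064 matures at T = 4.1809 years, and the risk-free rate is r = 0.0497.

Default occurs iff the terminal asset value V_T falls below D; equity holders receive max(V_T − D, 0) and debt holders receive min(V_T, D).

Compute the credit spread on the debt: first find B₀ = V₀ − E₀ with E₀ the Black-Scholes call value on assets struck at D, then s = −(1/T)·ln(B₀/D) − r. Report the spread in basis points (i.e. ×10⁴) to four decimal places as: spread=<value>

d₁ = [ln(V₀/D) + (r + σ²/2)T] / (σ√T)
   = [ln(163.9616/73.6064) + (0.0497 + 0.5·0.1970²)·4.1809] / (0.1970·√4.1809)
   = [0.800900 + 0.288919] / 0.402811 = 2.705536
d₂ = d₁ − σ√T = 2.705536 − 0.402811 = 2.302726
N(d₁) = 0.996590,  N(d₂) = 0.989353,  e^(−rT) = 0.812377
E₀ = V₀·N(d₁) − D·e^(−rT)·N(d₂)
   = 163.9616·0.996590 − 73.6064·0.812377·0.989353 = 104.243049
B₀ = V₀ − E₀ = 163.9616 − 104.243049 = 59.718551
spread = −(1/T)·ln(B₀/D) − r = −(1/4.1809)·ln(59.718551/73.6064) − 0.0497 = 0.00031059
in basis points: 0.00031059 × 10⁴ = 3.1059 bp

spread=3.1059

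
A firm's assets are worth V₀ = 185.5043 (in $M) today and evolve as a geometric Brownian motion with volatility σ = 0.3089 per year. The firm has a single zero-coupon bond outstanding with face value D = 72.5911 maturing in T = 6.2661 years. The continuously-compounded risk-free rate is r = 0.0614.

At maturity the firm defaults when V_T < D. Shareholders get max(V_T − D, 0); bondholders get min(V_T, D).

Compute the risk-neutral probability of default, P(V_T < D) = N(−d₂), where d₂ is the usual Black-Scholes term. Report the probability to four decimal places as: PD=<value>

d₁ = [ln(V₀/D) + (r + σ²/2)T] / (σ√T)
   = [ln(185.5043/72.5911) + (0.0614 + 0.5·0.3089²)·6.2661] / (0.3089·√6.2661)
   = [0.938236 + 0.683692] / 0.773244 = 2.097562
d₂ = d₁ − σ√T = 2.097562 − 0.773244 = 1.324318
risk-neutral PD = N(−d₂) = N(-1.324318) = 0.092699

PD=0.0927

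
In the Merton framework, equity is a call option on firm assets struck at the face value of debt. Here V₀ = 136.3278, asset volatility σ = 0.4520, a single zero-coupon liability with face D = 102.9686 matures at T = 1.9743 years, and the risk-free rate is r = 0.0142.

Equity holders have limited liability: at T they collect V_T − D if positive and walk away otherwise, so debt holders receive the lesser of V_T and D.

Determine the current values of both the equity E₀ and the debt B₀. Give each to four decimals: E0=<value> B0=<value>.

E0=50.8285 B0=85.4993

d₁ = [ln(V₀/D) + (r + σ²/2)T] / (σ√T)
   = [ln(136.3278/102.9686) + (0.0142 + 0.5·0.4520²)·1.9743] / (0.4520·√1.9743)
   = [0.280638 + 0.229714] / 0.635104 = 0.803572
d₂ = d₁ − σ√T = 0.803572 − 0.635104 = 0.168468
N(d₁) = 0.789178,  N(d₂) = 0.566892,  e^(−rT) = 0.972354
E₀ = V₀·N(d₁) − D·e^(−rT)·N(d₂)
   = 136.3278·0.789178 − 102.9686·0.972354·0.566892 = 50.828515
B₀ = V₀ − E₀ = 136.3278 − 50.828515 = 85.499285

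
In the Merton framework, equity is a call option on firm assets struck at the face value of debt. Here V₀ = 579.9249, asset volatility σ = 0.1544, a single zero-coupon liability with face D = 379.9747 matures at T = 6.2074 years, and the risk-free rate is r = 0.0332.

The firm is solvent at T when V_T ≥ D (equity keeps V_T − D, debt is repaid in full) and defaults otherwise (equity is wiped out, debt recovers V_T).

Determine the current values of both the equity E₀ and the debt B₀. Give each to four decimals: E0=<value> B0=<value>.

E0=274.1540 B0=305.7709

d₁ = [ln(V₀/D) + (r + σ²/2)T] / (σ√T)
   = [ln(579.9249/379.9747) + (0.0332 + 0.5·0.1544²)·6.2074] / (0.1544·√6.2074)
   = [0.422794 + 0.280076] / 0.384682 = 1.827144
d₂ = d₁ − σ√T = 1.827144 − 0.384682 = 1.442462
N(d₁) = 0.966161,  N(d₂) = 0.925414,  e^(−rT) = 0.813763
E₀ = V₀·N(d₁) − D·e^(−rT)·N(d₂)
   = 579.9249·0.966161 − 379.9747·0.813763·0.925414 = 274.154024
B₀ = V₀ − E₀ = 579.9249 − 274.154024 = 305.770876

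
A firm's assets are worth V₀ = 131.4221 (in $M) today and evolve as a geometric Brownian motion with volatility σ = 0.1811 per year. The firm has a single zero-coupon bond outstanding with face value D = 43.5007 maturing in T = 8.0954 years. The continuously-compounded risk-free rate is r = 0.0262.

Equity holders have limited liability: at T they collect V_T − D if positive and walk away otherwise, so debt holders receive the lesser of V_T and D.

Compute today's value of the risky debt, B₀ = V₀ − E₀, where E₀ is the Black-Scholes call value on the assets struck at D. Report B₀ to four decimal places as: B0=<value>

B0=35.1299

d₁ = [ln(V₀/D) + (r + σ²/2)T] / (σ√T)
   = [ln(131.4221/43.5007) + (0.0262 + 0.5·0.1811²)·8.0954] / (0.1811·√8.0954)
   = [1.105637 + 0.344853] / 0.515273 = 2.814992
d₂ = d₁ − σ√T = 2.814992 − 0.515273 = 2.299719
N(d₁) = 0.997561,  N(d₂) = 0.989268,  e^(−rT) = 0.808884
E₀ = V₀·N(d₁) − D·e^(−rT)·N(d₂)
   = 131.4221·0.997561 − 43.5007·0.808884·0.989268 = 96.292172
B₀ = V₀ − E₀ = 131.4221 − 96.292172 = 35.129928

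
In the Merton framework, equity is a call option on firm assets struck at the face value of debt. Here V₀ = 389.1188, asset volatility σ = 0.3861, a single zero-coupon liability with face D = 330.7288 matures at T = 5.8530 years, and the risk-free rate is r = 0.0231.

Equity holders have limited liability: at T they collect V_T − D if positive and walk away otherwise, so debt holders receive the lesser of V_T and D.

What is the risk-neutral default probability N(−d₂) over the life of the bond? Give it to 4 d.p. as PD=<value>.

PD=0.5589

d₁ = [ln(V₀/D) + (r + σ²/2)T] / (σ√T)
   = [ln(389.1188/330.7288) + (0.0231 + 0.5·0.3861²)·5.8530] / (0.3861·√5.8530)
   = [0.162586 + 0.571467] / 0.934091 = 0.785848
d₂ = d₁ − σ√T = 0.785848 − 0.934091 = -0.148243
risk-neutral PD = N(−d₂) = N(0.148243) = 0.558925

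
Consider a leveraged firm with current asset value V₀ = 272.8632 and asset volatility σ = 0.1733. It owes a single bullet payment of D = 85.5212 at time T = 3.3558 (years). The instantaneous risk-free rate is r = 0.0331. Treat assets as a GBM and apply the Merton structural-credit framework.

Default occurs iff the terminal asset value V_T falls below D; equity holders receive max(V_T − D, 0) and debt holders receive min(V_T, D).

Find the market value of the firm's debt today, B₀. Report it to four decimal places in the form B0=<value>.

B0=76.5300

d₁ = [ln(V₀/D) + (r + σ²/2)T] / (σ√T)
   = [ln(272.8632/85.5212) + (0.0331 + 0.5·0.1733²)·3.3558] / (0.1733·√3.3558)
   = [1.160206 + 0.161469] / 0.317466 = 4.163209
d₂ = d₁ − σ√T = 4.163209 − 0.317466 = 3.845744
N(d₁) = 0.999984,  N(d₂) = 0.999940,  e^(−rT) = 0.894870
E₀ = V₀·N(d₁) − D·e^(−rT)·N(d₂)
   = 272.8632·0.999984 − 85.5212·0.894870·0.999940 = 196.333173
B₀ = V₀ − E₀ = 272.8632 − 196.333173 = 76.530027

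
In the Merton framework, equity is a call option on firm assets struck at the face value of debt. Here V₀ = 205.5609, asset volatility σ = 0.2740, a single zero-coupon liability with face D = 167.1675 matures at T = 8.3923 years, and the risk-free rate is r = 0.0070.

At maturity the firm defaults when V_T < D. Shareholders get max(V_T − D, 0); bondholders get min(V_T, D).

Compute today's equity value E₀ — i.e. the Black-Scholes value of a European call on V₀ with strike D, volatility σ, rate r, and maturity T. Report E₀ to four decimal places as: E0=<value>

d₁ = [ln(V₀/D) + (r + σ²/2)T] / (σ√T)
   = [ln(205.5609/167.1675) + (0.0070 + 0.5·0.2740²)·8.3923] / (0.2740·√8.3923)
   = [0.206746 + 0.373776] / 0.793763 = 0.731354
d₂ = d₁ − σ√T = 0.731354 − 0.793763 = -0.062409
N(d₁) = 0.767719,  N(d₂) = 0.475119,  e^(−rT) = 0.942946
E₀ = V₀·N(d₁) − D·e^(−rT)·N(d₂)
   = 205.5609·0.767719 − 167.1675·0.942946·0.475119 = 82.920019

E0=82.9200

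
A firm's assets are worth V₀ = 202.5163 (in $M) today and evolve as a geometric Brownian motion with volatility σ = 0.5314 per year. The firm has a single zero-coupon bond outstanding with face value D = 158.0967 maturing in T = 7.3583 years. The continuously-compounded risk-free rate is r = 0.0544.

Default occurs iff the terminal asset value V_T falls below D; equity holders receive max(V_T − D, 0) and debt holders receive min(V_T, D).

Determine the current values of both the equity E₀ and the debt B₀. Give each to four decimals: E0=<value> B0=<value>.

d₁ = [ln(V₀/D) + (r + σ²/2)T] / (σ√T)
   = [ln(202.5163/158.0967) + (0.0544 + 0.5·0.5314²)·7.3583] / (0.5314·√7.3583)
   = [0.247614 + 1.439232] / 1.441486 = 1.170213
d₂ = d₁ − σ√T = 1.170213 − 1.441486 = -0.271272
N(d₁) = 0.879042,  N(d₂) = 0.393091,  e^(−rT) = 0.670125
E₀ = V₀·N(d₁) − D·e^(−rT)·N(d₂)
   = 202.5163·0.879042 − 158.0967·0.670125·0.393091 = 136.374611
B₀ = V₀ − E₀ = 202.5163 − 136.374611 = 66.141689

E0=136.3746 B0=66.1417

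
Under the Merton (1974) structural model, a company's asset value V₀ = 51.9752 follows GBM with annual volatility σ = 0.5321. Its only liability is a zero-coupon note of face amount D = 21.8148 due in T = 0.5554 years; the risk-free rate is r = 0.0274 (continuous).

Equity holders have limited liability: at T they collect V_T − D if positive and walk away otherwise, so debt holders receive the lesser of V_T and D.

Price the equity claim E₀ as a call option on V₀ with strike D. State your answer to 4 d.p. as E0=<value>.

E0=30.5488

d₁ = [ln(V₀/D) + (r + σ²/2)T] / (σ√T)
   = [ln(51.9752/21.8148) + (0.0274 + 0.5·0.5321²)·0.5554] / (0.5321·√0.5554)
   = [0.868178 + 0.093843] / 0.396548 = 2.425987
d₂ = d₁ − σ√T = 2.425987 − 0.396548 = 2.029439
N(d₁) = 0.992367,  N(d₂) = 0.978793,  e^(−rT) = 0.984897
E₀ = V₀·N(d₁) − D·e^(−rT)·N(d₂)
   = 51.9752·0.992367 − 21.8148·0.984897·0.978793 = 30.548751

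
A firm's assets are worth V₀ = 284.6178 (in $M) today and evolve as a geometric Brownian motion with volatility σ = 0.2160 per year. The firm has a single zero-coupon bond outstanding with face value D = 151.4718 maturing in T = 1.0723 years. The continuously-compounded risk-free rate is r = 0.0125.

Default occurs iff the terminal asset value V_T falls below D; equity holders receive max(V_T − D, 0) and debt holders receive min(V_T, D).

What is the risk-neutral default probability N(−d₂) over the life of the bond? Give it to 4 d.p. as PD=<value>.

d₁ = [ln(V₀/D) + (r + σ²/2)T] / (σ√T)
   = [ln(284.6178/151.4718) + (0.0125 + 0.5·0.2160²)·1.0723] / (0.2160·√1.0723)
   = [0.630748 + 0.038418] / 0.223672 = 2.991728
d₂ = d₁ − σ√T = 2.991728 − 0.223672 = 2.768055
risk-neutral PD = N(−d₂) = N(-2.768055) = 0.002820

PD=0.0028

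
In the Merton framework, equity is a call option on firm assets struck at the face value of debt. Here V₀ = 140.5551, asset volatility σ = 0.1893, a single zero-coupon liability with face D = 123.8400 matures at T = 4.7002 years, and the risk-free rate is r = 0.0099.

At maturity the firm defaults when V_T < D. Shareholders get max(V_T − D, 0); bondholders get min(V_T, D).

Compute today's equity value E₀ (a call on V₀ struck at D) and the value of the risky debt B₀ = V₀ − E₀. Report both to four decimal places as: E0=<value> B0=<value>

E0=34.0217 B0=106.5334

d₁ = [ln(V₀/D) + (r + σ²/2)T] / (σ√T)
   = [ln(140.5551/123.8400) + (0.0099 + 0.5·0.1893²)·4.7002] / (0.1893·√4.7002)
   = [0.126609 + 0.130747] / 0.410401 = 0.627083
d₂ = d₁ − σ√T = 0.627083 − 0.410401 = 0.216682
N(d₁) = 0.734698,  N(d₂) = 0.585772,  e^(−rT) = 0.954534
E₀ = V₀·N(d₁) − D·e^(−rT)·N(d₂)
   = 140.5551·0.734698 − 123.8400·0.954534·0.585772 = 34.021707
B₀ = V₀ − E₀ = 140.5551 − 34.021707 = 106.533393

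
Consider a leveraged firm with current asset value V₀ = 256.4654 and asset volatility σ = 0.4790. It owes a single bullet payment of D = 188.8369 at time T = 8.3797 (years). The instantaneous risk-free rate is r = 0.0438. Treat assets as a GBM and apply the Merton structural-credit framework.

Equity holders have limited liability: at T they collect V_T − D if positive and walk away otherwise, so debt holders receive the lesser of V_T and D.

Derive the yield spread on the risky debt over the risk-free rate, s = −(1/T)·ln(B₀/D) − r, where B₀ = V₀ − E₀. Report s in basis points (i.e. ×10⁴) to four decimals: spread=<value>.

d₁ = [ln(V₀/D) + (r + σ²/2)T] / (σ√T)
   = [ln(256.4654/188.8369) + (0.0438 + 0.5·0.4790²)·8.3797] / (0.4790·√8.3797)
   = [0.306110 + 1.328354] / 1.386595 = 1.178761
d₂ = d₁ − σ√T = 1.178761 − 1.386595 = -0.207835
N(d₁) = 0.880753,  N(d₂) = 0.417679,  e^(−rT) = 0.692788
E₀ = V₀·N(d₁) − D·e^(−rT)·N(d₂)
   = 256.4654·0.880753 − 188.8369·0.692788·0.417679 = 171.240301
B₀ = V₀ − E₀ = 256.4654 − 171.240301 = 85.225099
spread = −(1/T)·ln(B₀/D) − r = −(1/8.3797)·ln(85.225099/188.8369) − 0.0438 = 0.05114227
in basis points: 0.05114227 × 10⁴ = 511.4227 bp

spread=511.4227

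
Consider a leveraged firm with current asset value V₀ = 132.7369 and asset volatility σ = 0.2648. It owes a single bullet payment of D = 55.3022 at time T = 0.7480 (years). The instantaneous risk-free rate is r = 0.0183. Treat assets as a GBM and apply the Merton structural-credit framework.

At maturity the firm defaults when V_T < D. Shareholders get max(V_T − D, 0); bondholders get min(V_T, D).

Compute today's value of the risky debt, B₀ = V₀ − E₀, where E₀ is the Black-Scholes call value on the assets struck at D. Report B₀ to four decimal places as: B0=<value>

d₁ = [ln(V₀/D) + (r + σ²/2)T] / (σ√T)
   = [ln(132.7369/55.3022) + (0.0183 + 0.5·0.2648²)·0.7480] / (0.2648·√0.7480)
   = [0.875556 + 0.039913] / 0.229018 = 3.997376
d₂ = d₁ − σ√T = 3.997376 − 0.229018 = 3.768358
N(d₁) = 0.999968,  N(d₂) = 0.999918,  e^(−rT) = 0.986405
E₀ = V₀·N(d₁) − D·e^(−rT)·N(d₂)
   = 132.7369·0.999968 − 55.3022·0.986405·0.999918 = 78.186772
B₀ = V₀ − E₀ = 132.7369 − 78.186772 = 54.550128

B0=54.5501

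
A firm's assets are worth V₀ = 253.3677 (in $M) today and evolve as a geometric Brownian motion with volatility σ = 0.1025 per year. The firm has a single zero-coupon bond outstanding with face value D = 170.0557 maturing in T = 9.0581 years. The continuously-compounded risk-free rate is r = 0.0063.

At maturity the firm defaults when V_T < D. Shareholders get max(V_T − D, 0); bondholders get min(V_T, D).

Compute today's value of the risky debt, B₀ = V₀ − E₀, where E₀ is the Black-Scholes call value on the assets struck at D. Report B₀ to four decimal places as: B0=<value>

B0=158.7197

d₁ = [ln(V₀/D) + (r + σ²/2)T] / (σ√T)
   = [ln(253.3677/170.0557) + (0.0063 + 0.5·0.1025²)·9.0581] / (0.1025·√9.0581)
   = [0.398716 + 0.104649] / 0.308491 = 1.631701
d₂ = d₁ − σ√T = 1.631701 − 0.308491 = 1.323211
N(d₁) = 0.948629,  N(d₂) = 0.907117,  e^(−rT) = 0.944532
E₀ = V₀·N(d₁) − D·e^(−rT)·N(d₂)
   = 253.3677·0.948629 − 170.0557·0.944532·0.907117 = 94.647995
B₀ = V₀ − E₀ = 253.3677 − 94.647995 = 158.719705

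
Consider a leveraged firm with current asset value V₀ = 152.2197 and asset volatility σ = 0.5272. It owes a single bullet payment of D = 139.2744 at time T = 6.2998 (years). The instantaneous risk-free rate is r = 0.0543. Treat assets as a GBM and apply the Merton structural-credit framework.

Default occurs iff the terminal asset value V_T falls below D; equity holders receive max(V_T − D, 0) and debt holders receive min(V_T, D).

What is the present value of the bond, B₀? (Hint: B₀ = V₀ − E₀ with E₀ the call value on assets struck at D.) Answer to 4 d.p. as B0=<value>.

B0=61.0711

d₁ = [ln(V₀/D) + (r + σ²/2)T] / (σ√T)
   = [ln(152.2197/139.2744) + (0.0543 + 0.5·0.5272²)·6.2998] / (0.5272·√6.2998)
   = [0.088879 + 1.217562] / 1.323240 = 0.987304
d₂ = d₁ − σ√T = 0.987304 − 1.323240 = -0.335936
N(d₁) = 0.838253,  N(d₂) = 0.368459,  e^(−rT) = 0.710292
E₀ = V₀·N(d₁) − D·e^(−rT)·N(d₂)
   = 152.2197·0.838253 − 139.2744·0.710292·0.368459 = 91.148624
B₀ = V₀ − E₀ = 152.2197 − 91.148624 = 61.071076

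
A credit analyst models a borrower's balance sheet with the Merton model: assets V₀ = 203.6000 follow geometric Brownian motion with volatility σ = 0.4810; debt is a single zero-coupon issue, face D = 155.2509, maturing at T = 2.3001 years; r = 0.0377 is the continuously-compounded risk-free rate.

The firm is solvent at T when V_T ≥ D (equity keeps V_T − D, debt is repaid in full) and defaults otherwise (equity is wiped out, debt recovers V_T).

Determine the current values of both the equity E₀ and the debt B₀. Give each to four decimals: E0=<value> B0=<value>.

E0=85.3511 B0=118.2489

d₁ = [ln(V₀/D) + (r + σ²/2)T] / (σ√T)
   = [ln(203.6000/155.2509) + (0.0377 + 0.5·0.4810²)·2.3001] / (0.4810·√2.3001)
   = [0.271115 + 0.352790] / 0.729488 = 0.855264
d₂ = d₁ − σ√T = 0.855264 − 0.729488 = 0.125776
N(d₁) = 0.803798,  N(d₂) = 0.550045,  e^(−rT) = 0.916940
E₀ = V₀·N(d₁) − D·e^(−rT)·N(d₂)
   = 203.6000·0.803798 − 155.2509·0.916940·0.550045 = 85.351110
B₀ = V₀ − E₀ = 203.6000 − 85.351110 = 118.248890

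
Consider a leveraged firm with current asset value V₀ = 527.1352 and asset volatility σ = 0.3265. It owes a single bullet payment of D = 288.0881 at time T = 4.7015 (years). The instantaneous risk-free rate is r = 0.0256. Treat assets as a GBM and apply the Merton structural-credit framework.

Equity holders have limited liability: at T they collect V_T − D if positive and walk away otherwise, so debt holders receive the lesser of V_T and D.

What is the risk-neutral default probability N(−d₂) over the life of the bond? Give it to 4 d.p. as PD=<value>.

d₁ = [ln(V₀/D) + (r + σ²/2)T] / (σ√T)
   = [ln(527.1352/288.0881) + (0.0256 + 0.5·0.3265²)·4.7015] / (0.3265·√4.7015)
   = [0.604191 + 0.370954] / 0.707948 = 1.377424
d₂ = d₁ − σ√T = 1.377424 − 0.707948 = 0.669475
risk-neutral PD = N(−d₂) = N(-0.669475) = 0.251596

PD=0.2516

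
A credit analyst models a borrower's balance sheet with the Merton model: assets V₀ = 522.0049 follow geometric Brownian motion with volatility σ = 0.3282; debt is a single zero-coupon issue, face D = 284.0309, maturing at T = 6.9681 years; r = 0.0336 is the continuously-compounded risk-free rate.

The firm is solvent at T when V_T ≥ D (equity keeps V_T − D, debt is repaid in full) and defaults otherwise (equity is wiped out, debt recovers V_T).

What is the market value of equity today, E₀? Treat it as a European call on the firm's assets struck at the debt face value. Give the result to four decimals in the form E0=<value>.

d₁ = [ln(V₀/D) + (r + σ²/2)T] / (σ√T)
   = [ln(522.0049/284.0309) + (0.0336 + 0.5·0.3282²)·6.9681] / (0.3282·√6.9681)
   = [0.608594 + 0.609413] / 0.866355 = 1.405899
d₂ = d₁ − σ√T = 1.405899 − 0.866355 = 0.539544
N(d₁) = 0.920123,  N(d₂) = 0.705244,  e^(−rT) = 0.791260
E₀ = V₀·N(d₁) − D·e^(−rT)·N(d₂)
   = 522.0049·0.920123 − 284.0309·0.791260·0.705244 = 321.810382

E0=321.8104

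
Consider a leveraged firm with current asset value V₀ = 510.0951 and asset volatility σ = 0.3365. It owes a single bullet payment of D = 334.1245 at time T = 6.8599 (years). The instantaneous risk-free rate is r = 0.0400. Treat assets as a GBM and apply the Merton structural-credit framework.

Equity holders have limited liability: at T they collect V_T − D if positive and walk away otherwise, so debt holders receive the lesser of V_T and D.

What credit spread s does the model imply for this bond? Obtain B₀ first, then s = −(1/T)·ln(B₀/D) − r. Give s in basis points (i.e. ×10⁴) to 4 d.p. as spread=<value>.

d₁ = [ln(V₀/D) + (r + σ²/2)T] / (σ√T)
   = [ln(510.0951/334.1245) + (0.0400 + 0.5·0.3365²)·6.8599] / (0.3365·√6.8599)
   = [0.423084 + 0.662777] / 0.881341 = 1.232055
d₂ = d₁ − σ√T = 1.232055 − 0.881341 = 0.350714
N(d₁) = 0.891036,  N(d₂) = 0.637099,  e^(−rT) = 0.760031
E₀ = V₀·N(d₁) − D·e^(−rT)·N(d₂)
   = 510.0951·0.891036 − 334.1245·0.760031·0.637099 = 292.724974
B₀ = V₀ − E₀ = 510.0951 − 292.724974 = 217.370126
spread = −(1/T)·ln(B₀/D) − r = −(1/6.8599)·ln(217.370126/334.1245) − 0.0400 = 0.02267032
in basis points: 0.02267032 × 10⁴ = 226.7032 bp

spread=226.7032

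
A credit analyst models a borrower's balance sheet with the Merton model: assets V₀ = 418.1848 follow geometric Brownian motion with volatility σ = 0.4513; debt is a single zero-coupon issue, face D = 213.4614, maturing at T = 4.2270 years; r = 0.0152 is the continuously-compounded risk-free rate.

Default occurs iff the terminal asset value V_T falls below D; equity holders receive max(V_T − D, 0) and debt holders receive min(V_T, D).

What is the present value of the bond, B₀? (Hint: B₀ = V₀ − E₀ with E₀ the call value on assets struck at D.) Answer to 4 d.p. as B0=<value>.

d₁ = [ln(V₀/D) + (r + σ²/2)T] / (σ√T)
   = [ln(418.1848/213.4614) + (0.0152 + 0.5·0.4513²)·4.2270] / (0.4513·√4.2270)
   = [0.672467 + 0.494711] / 0.927858 = 1.257928
d₂ = d₁ − σ√T = 1.257928 − 0.927858 = 0.330070
N(d₁) = 0.895791,  N(d₂) = 0.629326,  e^(−rT) = 0.937770
E₀ = V₀·N(d₁) − D·e^(−rT)·N(d₂)
   = 418.1848·0.895791 − 213.4614·0.937770·0.629326 = 248.629070
B₀ = V₀ − E₀ = 418.1848 − 248.629070 = 169.555730

B0=169.5557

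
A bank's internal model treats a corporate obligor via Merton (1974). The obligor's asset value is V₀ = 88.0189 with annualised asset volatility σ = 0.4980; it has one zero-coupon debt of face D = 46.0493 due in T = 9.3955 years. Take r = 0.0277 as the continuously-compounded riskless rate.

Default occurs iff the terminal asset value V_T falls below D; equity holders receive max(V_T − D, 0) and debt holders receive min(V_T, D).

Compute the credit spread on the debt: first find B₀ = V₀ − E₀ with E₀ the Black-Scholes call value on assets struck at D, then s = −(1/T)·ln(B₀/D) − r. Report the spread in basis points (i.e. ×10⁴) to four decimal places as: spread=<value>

spread=459.4742

d₁ = [ln(V₀/D) + (r + σ²/2)T] / (σ√T)
   = [ln(88.0189/46.0493) + (0.0277 + 0.5·0.4980²)·9.3955] / (0.4980·√9.3955)
   = [0.647839 + 1.425316] / 1.526474 = 1.358134
d₂ = d₁ − σ√T = 1.358134 − 1.526474 = -0.168340
N(d₁) = 0.912789,  N(d₂) = 0.433158,  e^(−rT) = 0.770855
E₀ = V₀·N(d₁) − D·e^(−rT)·N(d₂)
   = 88.0189·0.912789 − 46.0493·0.770855·0.433158 = 64.966770
B₀ = V₀ − E₀ = 88.0189 − 64.966770 = 23.052130
spread = −(1/T)·ln(B₀/D) − r = −(1/9.3955)·ln(23.052130/46.0493) − 0.0277 = 0.04594742
in basis points: 0.04594742 × 10⁴ = 459.4742 bp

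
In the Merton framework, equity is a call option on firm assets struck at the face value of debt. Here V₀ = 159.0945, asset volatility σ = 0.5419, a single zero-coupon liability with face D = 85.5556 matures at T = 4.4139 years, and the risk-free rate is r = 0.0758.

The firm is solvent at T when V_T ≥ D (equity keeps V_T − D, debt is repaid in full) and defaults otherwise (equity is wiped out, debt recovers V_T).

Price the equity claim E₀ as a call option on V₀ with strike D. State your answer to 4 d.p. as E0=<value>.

E0=109.3182

d₁ = [ln(V₀/D) + (r + σ²/2)T] / (σ√T)
   = [ln(159.0945/85.5556) + (0.0758 + 0.5·0.5419²)·4.4139] / (0.5419·√4.4139)
   = [0.620332 + 0.982657] / 1.138493 = 1.407992
d₂ = d₁ − σ√T = 1.407992 − 1.138493 = 0.269499
N(d₁) = 0.920433,  N(d₂) = 0.606227,  e^(−rT) = 0.715643
E₀ = V₀·N(d₁) − D·e^(−rT)·N(d₂)
   = 159.0945·0.920433 − 85.5556·0.715643·0.606227 = 109.318236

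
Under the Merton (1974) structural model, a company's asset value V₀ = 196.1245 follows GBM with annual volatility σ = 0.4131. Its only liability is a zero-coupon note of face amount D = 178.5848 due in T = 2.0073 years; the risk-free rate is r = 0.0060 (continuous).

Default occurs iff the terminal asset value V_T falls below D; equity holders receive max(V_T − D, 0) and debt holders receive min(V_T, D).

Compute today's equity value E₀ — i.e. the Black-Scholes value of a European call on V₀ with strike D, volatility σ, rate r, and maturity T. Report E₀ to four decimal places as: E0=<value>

E0=53.3994

d₁ = [ln(V₀/D) + (r + σ²/2)T] / (σ√T)
   = [ln(196.1245/178.5848) + (0.0060 + 0.5·0.4131²)·2.0073] / (0.4131·√2.0073)
   = [0.093686 + 0.183318] / 0.585277 = 0.473288
d₂ = d₁ − σ√T = 0.473288 − 0.585277 = -0.111989
N(d₁) = 0.681996,  N(d₂) = 0.455416,  e^(−rT) = 0.988028
E₀ = V₀·N(d₁) − D·e^(−rT)·N(d₂)
   = 196.1245·0.681996 − 178.5848·0.988028·0.455416 = 53.399406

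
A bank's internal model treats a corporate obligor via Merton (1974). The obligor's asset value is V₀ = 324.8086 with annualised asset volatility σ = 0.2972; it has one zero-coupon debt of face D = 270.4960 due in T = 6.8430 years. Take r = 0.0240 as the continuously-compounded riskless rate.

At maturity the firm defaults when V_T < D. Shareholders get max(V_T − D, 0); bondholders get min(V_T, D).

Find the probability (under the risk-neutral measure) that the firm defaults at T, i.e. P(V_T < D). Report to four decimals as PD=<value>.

d₁ = [ln(V₀/D) + (r + σ²/2)T] / (σ√T)
   = [ln(324.8086/270.4960) + (0.0240 + 0.5·0.2972²)·6.8430] / (0.2972·√6.8430)
   = [0.182979 + 0.466446] / 0.777449 = 0.835327
d₂ = d₁ − σ√T = 0.835327 − 0.777449 = 0.057878
risk-neutral PD = N(−d₂) = N(-0.057878) = 0.476923

PD=0.4769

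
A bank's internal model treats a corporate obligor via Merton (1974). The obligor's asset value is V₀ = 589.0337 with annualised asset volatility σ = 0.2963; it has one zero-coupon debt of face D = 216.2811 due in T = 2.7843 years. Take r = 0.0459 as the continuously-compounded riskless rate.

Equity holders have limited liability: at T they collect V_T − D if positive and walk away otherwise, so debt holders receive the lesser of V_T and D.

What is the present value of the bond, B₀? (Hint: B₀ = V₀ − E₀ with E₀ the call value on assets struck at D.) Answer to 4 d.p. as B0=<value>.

B0=189.7160

d₁ = [ln(V₀/D) + (r + σ²/2)T] / (σ√T)
   = [ln(589.0337/216.2811) + (0.0459 + 0.5·0.2963²)·2.7843] / (0.2963·√2.7843)
   = [1.001904 + 0.250021] / 0.494413 = 2.532147
d₂ = d₁ − σ√T = 2.532147 − 0.494413 = 2.037734
N(d₁) = 0.994332,  N(d₂) = 0.979212,  e^(−rT) = 0.880030
E₀ = V₀·N(d₁) − D·e^(−rT)·N(d₂)
   = 589.0337·0.994332 − 216.2811·0.880030·0.979212 = 399.317736
B₀ = V₀ − E₀ = 589.0337 − 399.317736 = 189.715964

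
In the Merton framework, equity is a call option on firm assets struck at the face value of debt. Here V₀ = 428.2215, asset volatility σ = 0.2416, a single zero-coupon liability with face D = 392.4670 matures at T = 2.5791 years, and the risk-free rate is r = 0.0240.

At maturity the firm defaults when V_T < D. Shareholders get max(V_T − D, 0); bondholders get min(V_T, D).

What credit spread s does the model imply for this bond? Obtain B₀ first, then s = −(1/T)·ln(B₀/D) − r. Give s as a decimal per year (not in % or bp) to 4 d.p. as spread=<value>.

d₁ = [ln(V₀/D) + (r + σ²/2)T] / (σ√T)
   = [ln(428.2215/392.4670) + (0.0240 + 0.5·0.2416²)·2.5791] / (0.2416·√2.5791)
   = [0.087188 + 0.137170] / 0.387999 = 0.578244
d₂ = d₁ − σ√T = 0.578244 − 0.387999 = 0.190245
N(d₁) = 0.718450,  N(d₂) = 0.575441,  e^(−rT) = 0.939978
E₀ = V₀·N(d₁) − D·e^(−rT)·N(d₂)
   = 428.2215·0.718450 − 392.4670·0.939978·0.575441 = 95.369538
B₀ = V₀ − E₀ = 428.2215 − 95.369538 = 332.851962
spread = −(1/T)·ln(B₀/D) − r = −(1/2.5791)·ln(332.851962/392.4670) − 0.0240 = 0.03988067

spread=0.0399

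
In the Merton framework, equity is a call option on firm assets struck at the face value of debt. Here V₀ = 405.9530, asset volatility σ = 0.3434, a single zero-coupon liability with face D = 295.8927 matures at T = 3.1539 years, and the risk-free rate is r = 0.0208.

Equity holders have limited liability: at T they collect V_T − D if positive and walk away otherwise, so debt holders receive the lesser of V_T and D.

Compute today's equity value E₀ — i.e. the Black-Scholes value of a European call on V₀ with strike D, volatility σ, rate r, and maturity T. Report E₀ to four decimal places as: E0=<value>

d₁ = [ln(V₀/D) + (r + σ²/2)T] / (σ√T)
   = [ln(405.9530/295.8927) + (0.0208 + 0.5·0.3434²)·3.1539] / (0.3434·√3.1539)
   = [0.316241 + 0.251561] / 0.609852 = 0.931048
d₂ = d₁ − σ√T = 0.931048 − 0.609852 = 0.321196
N(d₁) = 0.824086,  N(d₂) = 0.625969,  e^(−rT) = 0.936504
E₀ = V₀·N(d₁) − D·e^(−rT)·N(d₂)
   = 405.9530·0.824086 − 295.8927·0.936504·0.625969 = 161.080972

E0=161.0810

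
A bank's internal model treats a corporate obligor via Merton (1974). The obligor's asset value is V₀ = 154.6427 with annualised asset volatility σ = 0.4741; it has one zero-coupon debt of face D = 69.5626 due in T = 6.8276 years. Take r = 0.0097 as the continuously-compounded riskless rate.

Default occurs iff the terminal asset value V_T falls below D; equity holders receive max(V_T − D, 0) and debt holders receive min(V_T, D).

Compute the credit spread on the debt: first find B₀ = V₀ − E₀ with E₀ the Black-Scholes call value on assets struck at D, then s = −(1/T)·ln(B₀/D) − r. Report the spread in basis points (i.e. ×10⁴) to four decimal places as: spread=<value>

spread=413.0804

d₁ = [ln(V₀/D) + (r + σ²/2)T] / (σ√T)
   = [ln(154.6427/69.5626) + (0.0097 + 0.5·0.4741²)·6.8276] / (0.4741·√6.8276)
   = [0.798890 + 0.833550] / 1.238808 = 1.317751
d₂ = d₁ − σ√T = 1.317751 − 1.238808 = 0.078943
N(d₁) = 0.906207,  N(d₂) = 0.531461,  e^(−rT) = 0.935918
E₀ = V₀·N(d₁) − D·e^(−rT)·N(d₂)
   = 154.6427·0.906207 − 69.5626·0.935918·0.531461 = 105.537518
B₀ = V₀ − E₀ = 154.6427 − 105.537518 = 49.105182
spread = −(1/T)·ln(B₀/D) − r = −(1/6.8276)·ln(49.105182/69.5626) − 0.0097 = 0.04130804
in basis points: 0.04130804 × 10⁴ = 413.0804 bp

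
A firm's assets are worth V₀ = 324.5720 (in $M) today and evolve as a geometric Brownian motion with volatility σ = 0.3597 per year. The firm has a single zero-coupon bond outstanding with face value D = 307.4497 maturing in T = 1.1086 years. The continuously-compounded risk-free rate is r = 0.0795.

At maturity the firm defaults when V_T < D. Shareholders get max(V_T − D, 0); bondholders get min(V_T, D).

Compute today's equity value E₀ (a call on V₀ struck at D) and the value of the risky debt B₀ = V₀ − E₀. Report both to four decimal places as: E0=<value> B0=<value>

d₁ = [ln(V₀/D) + (r + σ²/2)T] / (σ√T)
   = [ln(324.5720/307.4497) + (0.0795 + 0.5·0.3597²)·1.1086] / (0.3597·√1.1086)
   = [0.054196 + 0.159851] / 0.378728 = 0.565173
d₂ = d₁ − σ√T = 0.565173 − 0.378728 = 0.186445
N(d₁) = 0.714022,  N(d₂) = 0.573952,  e^(−rT) = 0.915638
E₀ = V₀·N(d₁) − D·e^(−rT)·N(d₂)
   = 324.5720·0.714022 − 307.4497·0.915638·0.573952 = 70.176734
B₀ = V₀ − E₀ = 324.5720 − 70.176734 = 254.395266

E0=70.1767 B0=254.3953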